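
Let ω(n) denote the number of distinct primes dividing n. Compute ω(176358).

6

176358 = 2 · 88179
88179 = 3 · 29393
29393 = 7 · 4199
4199 = 13 · 323
323 = 17 · 19
176358 = 2 · 3 · 7 · 13 · 17 · 19, which has 6 distinct prime factors.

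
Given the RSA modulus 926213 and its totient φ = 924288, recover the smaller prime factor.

929

φ(n) = (p−1)(q−1) = n − (p+q) + 1, so p + q = 926213 − 924288 + 1 = 1926.
p and q are the roots of t² − 1926t + 926213 = 0.
Discriminant: 1926² − 4·926213 = 3709476 − 3704852 = 4624; √4624 = 68.
q = (1926 − 68)/2 = 929, p = (1926 + 68)/2 = 997.
Check: 929 · 997 = 926213.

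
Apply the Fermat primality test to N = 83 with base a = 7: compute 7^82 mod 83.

1

7^1 ≡ 7 (mod 83)
7^2 ≡ 7^2 = 49 ≡ 49 (mod 83)
7^4 ≡ 49^2 = 2401 ≡ 77 (mod 83)
7^8 ≡ 77^2 = 5929 ≡ 36 (mod 83)
7^16 ≡ 36^2 = 1296 ≡ 51 (mod 83)
7^32 ≡ 51^2 = 2601 ≡ 28 (mod 83)
7^64 ≡ 28^2 = 784 ≡ 37 (mod 83)
82 = 64 + 16 + 2 in binary powers of 2.
So 7^82 ≡ 37 · 51 · 49 ≡ 1 (mod 83).
Since the result is 1, base 7 gives no evidence that 83 is composite.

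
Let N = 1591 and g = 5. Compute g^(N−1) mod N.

1454

5^1 ≡ 5 (mod 1591)
5^2 ≡ 5^2 = 25 ≡ 25 (mod 1591)
5^4 ≡ 25^2 = 625 ≡ 625 (mod 1591)
5^8 ≡ 625^2 = 390625 ≡ 830 (mod 1591)
5^16 ≡ 830^2 = 688900 ≡ 1588 (mod 1591)
5^32 ≡ 1588^2 = 2521744 ≡ 9 (mod 1591)
5^64 ≡ 9^2 = 81 ≡ 81 (mod 1591)
5^128 ≡ 81^2 = 6561 ≡ 197 (mod 1591)
5^256 ≡ 197^2 = 38809 ≡ 625 (mod 1591)
5^512 ≡ 625^2 = 390625 ≡ 830 (mod 1591)
5^1024 ≡ 830^2 = 688900 ≡ 1588 (mod 1591)
1590 = 1024 + 512 + 32 + 16 + 4 + 2 in binary powers of 2.
So 5^1590 ≡ 1588 · 830 · 9 · 1588 · 625 · 25 ≡ 1454 (mod 1591).
Since 1454 ≠ 1, base 5 is a Fermat witness: 1591 is composite.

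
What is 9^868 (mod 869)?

190

9^1 ≡ 9 (mod 869)
9^2 ≡ 9^2 = 81 ≡ 81 (mod 869)
9^4 ≡ 81^2 = 6561 ≡ 478 (mod 869)
9^8 ≡ 478^2 = 228484 ≡ 806 (mod 869)
9^16 ≡ 806^2 = 649636 ≡ 493 (mod 869)
9^32 ≡ 493^2 = 243049 ≡ 598 (mod 869)
9^64 ≡ 598^2 = 357604 ≡ 445 (mod 869)
9^128 ≡ 445^2 = 198025 ≡ 762 (mod 869)
9^256 ≡ 762^2 = 580644 ≡ 152 (mod 869)
9^512 ≡ 152^2 = 23104 ≡ 510 (mod 869)
868 = 512 + 256 + 64 + 32 + 4 in binary powers of 2.
So 9^868 ≡ 510 · 152 · 445 · 598 · 478 ≡ 190 (mod 869).
Since 190 ≠ 1, base 9 is a Fermat witness: 869 is composite.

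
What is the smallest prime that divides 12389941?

59

12389941 is odd.
Digit sum 37, not divisible by 3.
Ends in 1: not divisible by 5.
7: 12389941 = 7·1769991 + 4
11: 12389941 = 11·1126358 + 3
13: 12389941 = 13·953072 + 5
17: 12389941 = 17·728820 + 1
19: 12389941 = 19·652102 + 3
23: 12389941 = 23·538693 + 2
29: 12389941 = 29·427239 + 10
31: 12389941 = 31·399675 + 16
37: 12389941 = 37·334863 + 10
41: 12389941 = 41·302193 + 28
43: 12389941 = 43·288138 + 7
47: 12389941 = 47·263615 + 36
53: 12389941 = 53·233772 + 25
59: 12389941 = 59·209999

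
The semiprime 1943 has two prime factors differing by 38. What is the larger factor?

Since p = q + 38, we have 1943 = q(q + 38), so q² + 38q − 1943 = 0.
Discriminant: 38² + 4·1943 = 1444 + 7772 = 9216; √9216 = 96.
q = (−38 + 96)/2 = 29, and p = q + 38 = 67.
Check: 29 · 67 = 1943.

67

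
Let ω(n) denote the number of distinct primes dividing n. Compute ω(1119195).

6

1119195 = 3^2 · 124355
124355 = 5 · 24871
24871 = 7 · 3553
3553 = 11 · 323
323 = 17 · 19
1119195 = 3^2 · 5 · 7 · 11 · 17 · 19, which has 6 distinct prime factors.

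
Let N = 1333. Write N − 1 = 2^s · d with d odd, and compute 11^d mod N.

494

1333 − 1 = 1332 = 2^2 · 333, so d = 333.
11^1 ≡ 11 (mod 1333)
11^2 ≡ 11^2 = 121 ≡ 121 (mod 1333)
11^4 ≡ 121^2 = 14641 ≡ 1311 (mod 1333)
11^8 ≡ 1311^2 = 1718721 ≡ 484 (mod 1333)
11^16 ≡ 484^2 = 234256 ≡ 981 (mod 1333)
11^32 ≡ 981^2 = 962361 ≡ 1268 (mod 1333)
11^64 ≡ 1268^2 = 1607824 ≡ 226 (mod 1333)
11^128 ≡ 226^2 = 51076 ≡ 422 (mod 1333)
11^256 ≡ 422^2 = 178084 ≡ 795 (mod 1333)
333 = 256 + 64 + 8 + 4 + 1 in binary powers of 2.
So 11^333 ≡ 795 · 226 · 484 · 1311 · 11 ≡ 494 (mod 1333).
Squaring chain: 494 → 97; never reaches −1, so base 11 is a Miller–Rabin witness that 1333 is composite.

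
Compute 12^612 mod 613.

1

12^1 ≡ 12 (mod 613)
12^2 ≡ 12^2 = 144 ≡ 144 (mod 613)
12^4 ≡ 144^2 = 20736 ≡ 507 (mod 613)
12^8 ≡ 507^2 = 257049 ≡ 202 (mod 613)
12^16 ≡ 202^2 = 40804 ≡ 346 (mod 613)
12^32 ≡ 346^2 = 119716 ≡ 181 (mod 613)
12^64 ≡ 181^2 = 32761 ≡ 272 (mod 613)
12^128 ≡ 272^2 = 73984 ≡ 424 (mod 613)
12^256 ≡ 424^2 = 179776 ≡ 167 (mod 613)
12^512 ≡ 167^2 = 27889 ≡ 304 (mod 613)
612 = 512 + 64 + 32 + 4 in binary powers of 2.
So 12^612 ≡ 304 · 272 · 181 · 507 ≡ 1 (mod 613).
Since the result is 1, base 12 gives no evidence that 613 is composite.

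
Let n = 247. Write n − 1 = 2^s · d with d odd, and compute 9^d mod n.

247 − 1 = 246 = 2^1 · 123, so d = 123.
9^1 ≡ 9 (mod 247)
9^2 ≡ 9^2 = 81 ≡ 81 (mod 247)
9^4 ≡ 81^2 = 6561 ≡ 139 (mod 247)
9^8 ≡ 139^2 = 19321 ≡ 55 (mod 247)
9^16 ≡ 55^2 = 3025 ≡ 61 (mod 247)
9^32 ≡ 61^2 = 3721 ≡ 16 (mod 247)
9^64 ≡ 16^2 = 256 ≡ 9 (mod 247)
123 = 64 + 32 + 16 + 8 + 2 + 1 in binary powers of 2.
So 9^123 ≡ 9 · 16 · 61 · 55 · 81 · 9 ≡ 144 (mod 247).
Squaring chain: 144; never reaches −1, so base 9 is a Miller–Rabin witness that 247 is composite.

144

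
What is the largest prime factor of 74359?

74359 = 23 · 3233
3233 = 53 · 61
61 is prime.
So 74359 = 23 · 53 · 61; the largest prime factor is 61.

61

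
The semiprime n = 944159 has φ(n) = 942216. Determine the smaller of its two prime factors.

947

φ(n) = (p−1)(q−1) = n − (p+q) + 1, so p + q = 944159 − 942216 + 1 = 1944.
p and q are the roots of t² − 1944t + 944159 = 0.
Discriminant: 1944² − 4·944159 = 3779136 − 3776636 = 2500; √2500 = 50.
q = (1944 − 50)/2 = 947, p = (1944 + 50)/2 = 997.
Check: 947 · 997 = 944159.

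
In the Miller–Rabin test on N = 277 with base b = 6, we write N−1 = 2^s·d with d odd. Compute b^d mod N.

277 − 1 = 276 = 2^2 · 69, so d = 69.
6^1 ≡ 6 (mod 277)
6^2 ≡ 6^2 = 36 ≡ 36 (mod 277)
6^4 ≡ 36^2 = 1296 ≡ 188 (mod 277)
6^8 ≡ 188^2 = 35344 ≡ 165 (mod 277)
6^16 ≡ 165^2 = 27225 ≡ 79 (mod 277)
6^32 ≡ 79^2 = 6241 ≡ 147 (mod 277)
6^64 ≡ 147^2 = 21609 ≡ 3 (mod 277)
69 = 64 + 4 + 1 in binary powers of 2.
So 6^69 ≡ 3 · 188 · 6 ≡ 60 (mod 277).
Squaring chain: 60 → 276; reaches −1, so base 6 does not prove 277 composite.

60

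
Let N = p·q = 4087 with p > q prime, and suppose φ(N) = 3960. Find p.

67

φ(n) = (p−1)(q−1) = n − (p+q) + 1, so p + q = 4087 − 3960 + 1 = 128.
p and q are the roots of t² − 128t + 4087 = 0.
Discriminant: 128² − 4·4087 = 16384 − 16348 = 36; √36 = 6.
q = (128 − 6)/2 = 61, p = (128 + 6)/2 = 67.
Check: 61 · 67 = 4087.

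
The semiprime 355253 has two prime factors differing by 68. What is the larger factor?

631

Since p = q + 68, we have 355253 = q(q + 68), so q² + 68q − 355253 = 0.
Discriminant: 68² + 4·355253 = 4624 + 1421012 = 1425636; √1425636 = 1194.
q = (−68 + 1194)/2 = 563, and p = q + 68 = 631.
Check: 563 · 631 = 355253.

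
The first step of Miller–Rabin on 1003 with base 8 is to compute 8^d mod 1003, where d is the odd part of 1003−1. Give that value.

791

1003 − 1 = 1002 = 2^1 · 501, so d = 501.
8^1 ≡ 8 (mod 1003)
8^2 ≡ 8^2 = 64 ≡ 64 (mod 1003)
8^4 ≡ 64^2 = 4096 ≡ 84 (mod 1003)
8^8 ≡ 84^2 = 7056 ≡ 35 (mod 1003)
8^16 ≡ 35^2 = 1225 ≡ 222 (mod 1003)
8^32 ≡ 222^2 = 49284 ≡ 137 (mod 1003)
8^64 ≡ 137^2 = 18769 ≡ 715 (mod 1003)
8^128 ≡ 715^2 = 511225 ≡ 698 (mod 1003)
8^256 ≡ 698^2 = 487204 ≡ 749 (mod 1003)
501 = 256 + 128 + 64 + 32 + 16 + 4 + 1 in binary powers of 2.
So 8^501 ≡ 749 · 698 · 715 · 137 · 222 · 84 · 8 ≡ 791 (mod 1003).
Squaring chain: 791; never reaches −1, so base 8 is a Miller–Rabin witness that 1003 is composite.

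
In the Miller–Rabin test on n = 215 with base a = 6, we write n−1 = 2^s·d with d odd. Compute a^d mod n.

36

215 − 1 = 214 = 2^1 · 107, so d = 107.
6^1 ≡ 6 (mod 215)
6^2 ≡ 6^2 = 36 ≡ 36 (mod 215)
6^4 ≡ 36^2 = 1296 ≡ 6 (mod 215)
6^8 ≡ 6^2 = 36 ≡ 36 (mod 215)
6^16 ≡ 36^2 = 1296 ≡ 6 (mod 215)
6^32 ≡ 6^2 = 36 ≡ 36 (mod 215)
6^64 ≡ 36^2 = 1296 ≡ 6 (mod 215)
107 = 64 + 32 + 8 + 2 + 1 in binary powers of 2.
So 6^107 ≡ 6 · 36 · 36 · 36 · 6 ≡ 36 (mod 215).
Squaring chain: 36; never reaches −1, so base 6 is a Miller–Rabin witness that 215 is composite.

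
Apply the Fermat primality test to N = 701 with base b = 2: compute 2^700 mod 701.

1

2^1 ≡ 2 (mod 701)
2^2 ≡ 2^2 = 4 ≡ 4 (mod 701)
2^4 ≡ 4^2 = 16 ≡ 16 (mod 701)
2^8 ≡ 16^2 = 256 ≡ 256 (mod 701)
2^16 ≡ 256^2 = 65536 ≡ 343 (mod 701)
2^32 ≡ 343^2 = 117649 ≡ 582 (mod 701)
2^64 ≡ 582^2 = 338724 ≡ 141 (mod 701)
2^128 ≡ 141^2 = 19881 ≡ 253 (mod 701)
2^256 ≡ 253^2 = 64009 ≡ 218 (mod 701)
2^512 ≡ 218^2 = 47524 ≡ 557 (mod 701)
700 = 512 + 128 + 32 + 16 + 8 + 4 in binary powers of 2.
So 2^700 ≡ 557 · 253 · 582 · 343 · 256 · 16 ≡ 1 (mod 701).
Since the result is 1, base 2 gives no evidence that 701 is composite.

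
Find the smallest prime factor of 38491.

61

38491 is odd.
Digit sum 25, not divisible by 3.
Ends in 1: not divisible by 5.
7: 38491 = 7·5498 + 5
11: 38491 = 11·3499 + 2
13: 38491 = 13·2960 + 11
17: 38491 = 17·2264 + 3
19: 38491 = 19·2025 + 16
23: 38491 = 23·1673 + 12
29: 38491 = 29·1327 + 8
31: 38491 = 31·1241 + 20
37: 38491 = 37·1040 + 11
41: 38491 = 41·938 + 33
43: 38491 = 43·895 + 6
47: 38491 = 47·818 + 45
53: 38491 = 53·726 + 13
59: 38491 = 59·652 + 23
61: 38491 = 61·631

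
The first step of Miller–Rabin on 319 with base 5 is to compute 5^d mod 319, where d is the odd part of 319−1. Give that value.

319 − 1 = 318 = 2^1 · 159, so d = 159.
5^1 ≡ 5 (mod 319)
5^2 ≡ 5^2 = 25 ≡ 25 (mod 319)
5^4 ≡ 25^2 = 625 ≡ 306 (mod 319)
5^8 ≡ 306^2 = 93636 ≡ 169 (mod 319)
5^16 ≡ 169^2 = 28561 ≡ 170 (mod 319)
5^32 ≡ 170^2 = 28900 ≡ 190 (mod 319)
5^64 ≡ 190^2 = 36100 ≡ 53 (mod 319)
5^128 ≡ 53^2 = 2809 ≡ 257 (mod 319)
159 = 128 + 16 + 8 + 4 + 2 + 1 in binary powers of 2.
So 5^159 ≡ 257 · 170 · 169 · 306 · 25 · 5 ≡ 196 (mod 319).
Squaring chain: 196; never reaches −1, so base 5 is a Miller–Rabin witness that 319 is composite.

196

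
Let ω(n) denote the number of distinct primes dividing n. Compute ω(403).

403 = 13 · 31
403 = 13 · 31, which has 2 distinct prime factors.

2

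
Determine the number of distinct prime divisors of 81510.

6

81510 = 2 · 40755
40755 = 3 · 13585
13585 = 5 · 2717
2717 = 11 · 247
247 = 13 · 19
81510 = 2 · 3 · 5 · 11 · 13 · 19, which has 6 distinct prime factors.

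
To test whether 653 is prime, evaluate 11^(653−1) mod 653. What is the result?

1

11^1 ≡ 11 (mod 653)
11^2 ≡ 11^2 = 121 ≡ 121 (mod 653)
11^4 ≡ 121^2 = 14641 ≡ 275 (mod 653)
11^8 ≡ 275^2 = 75625 ≡ 530 (mod 653)
11^16 ≡ 530^2 = 280900 ≡ 110 (mod 653)
11^32 ≡ 110^2 = 12100 ≡ 346 (mod 653)
11^64 ≡ 346^2 = 119716 ≡ 217 (mod 653)
11^128 ≡ 217^2 = 47089 ≡ 73 (mod 653)
11^256 ≡ 73^2 = 5329 ≡ 105 (mod 653)
11^512 ≡ 105^2 = 11025 ≡ 577 (mod 653)
652 = 512 + 128 + 8 + 4 in binary powers of 2.
So 11^652 ≡ 577 · 73 · 530 · 275 ≡ 1 (mod 653).
Since the result is 1, base 11 gives no evidence that 653 is composite.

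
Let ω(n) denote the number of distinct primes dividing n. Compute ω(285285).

285285 = 3 · 95095
95095 = 5 · 19019
19019 = 7 · 2717
2717 = 11 · 247
247 = 13 · 19
285285 = 3 · 5 · 7 · 11 · 13 · 19, which has 6 distinct prime factors.

6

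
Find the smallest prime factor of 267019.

17

267019 is odd.
Digit sum 25, not divisible by 3.
Ends in 9: not divisible by 5.
7: 267019 = 7·38145 + 4
11: 267019 = 11·24274 + 5
13: 267019 = 13·20539 + 12
17: 267019 = 17·15707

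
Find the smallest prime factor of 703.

19

703 is odd.
Digit sum 10, not divisible by 3.
Ends in 3: not divisible by 5.
7: 703 = 7·100 + 3
11: 703 = 11·63 + 10
13: 703 = 13·54 + 1
17: 703 = 17·41 + 6
19: 703 = 19·37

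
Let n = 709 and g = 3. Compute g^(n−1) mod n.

3^1 ≡ 3 (mod 709)
3^2 ≡ 3^2 = 9 ≡ 9 (mod 709)
3^4 ≡ 9^2 = 81 ≡ 81 (mod 709)
3^8 ≡ 81^2 = 6561 ≡ 180 (mod 709)
3^16 ≡ 180^2 = 32400 ≡ 495 (mod 709)
3^32 ≡ 495^2 = 245025 ≡ 420 (mod 709)
3^64 ≡ 420^2 = 176400 ≡ 568 (mod 709)
3^128 ≡ 568^2 = 322624 ≡ 29 (mod 709)
3^256 ≡ 29^2 = 841 ≡ 132 (mod 709)
3^512 ≡ 132^2 = 17424 ≡ 408 (mod 709)
708 = 512 + 128 + 64 + 4 in binary powers of 2.
So 3^708 ≡ 408 · 29 · 568 · 81 ≡ 1 (mod 709).
Since the result is 1, base 3 gives no evidence that 709 is composite.

1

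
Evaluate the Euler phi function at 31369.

27216

Factor: 31369 = 13 · 19 · 127.
φ(31369) = (13−1) · (19−1) · (127−1) = 12 · 18 · 126 = 27216.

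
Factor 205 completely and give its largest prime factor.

41

205 = 5 · 41
41 is prime.
So 205 = 5 · 41; the largest prime factor is 41.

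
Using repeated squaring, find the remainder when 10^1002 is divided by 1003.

461

10^1 ≡ 10 (mod 1003)
10^2 ≡ 10^2 = 100 ≡ 100 (mod 1003)
10^4 ≡ 100^2 = 10000 ≡ 973 (mod 1003)
10^8 ≡ 973^2 = 946729 ≡ 900 (mod 1003)
10^16 ≡ 900^2 = 810000 ≡ 579 (mod 1003)
10^32 ≡ 579^2 = 335241 ≡ 239 (mod 1003)
10^64 ≡ 239^2 = 57121 ≡ 953 (mod 1003)
10^128 ≡ 953^2 = 908209 ≡ 494 (mod 1003)
10^256 ≡ 494^2 = 244036 ≡ 307 (mod 1003)
10^512 ≡ 307^2 = 94249 ≡ 970 (mod 1003)
1002 = 512 + 256 + 128 + 64 + 32 + 8 + 2 in binary powers of 2.
So 10^1002 ≡ 970 · 307 · 494 · 953 · 239 · 900 · 100 ≡ 461 (mod 1003).
Since 461 ≠ 1, base 10 is a Fermat witness: 1003 is composite.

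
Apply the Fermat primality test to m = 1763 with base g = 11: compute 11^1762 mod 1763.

1392

11^1 ≡ 11 (mod 1763)
11^2 ≡ 11^2 = 121 ≡ 121 (mod 1763)
11^4 ≡ 121^2 = 14641 ≡ 537 (mod 1763)
11^8 ≡ 537^2 = 288369 ≡ 1000 (mod 1763)
11^16 ≡ 1000^2 = 1000000 ≡ 379 (mod 1763)
11^32 ≡ 379^2 = 143641 ≡ 838 (mod 1763)
11^64 ≡ 838^2 = 702244 ≡ 570 (mod 1763)
11^128 ≡ 570^2 = 324900 ≡ 508 (mod 1763)
11^256 ≡ 508^2 = 258064 ≡ 666 (mod 1763)
11^512 ≡ 666^2 = 443556 ≡ 1043 (mod 1763)
11^1024 ≡ 1043^2 = 1087849 ≡ 78 (mod 1763)
1762 = 1024 + 512 + 128 + 64 + 32 + 2 in binary powers of 2.
So 11^1762 ≡ 78 · 1043 · 508 · 570 · 838 · 121 ≡ 1392 (mod 1763).
Since 1392 ≠ 1, base 11 is a Fermat witness: 1763 is composite.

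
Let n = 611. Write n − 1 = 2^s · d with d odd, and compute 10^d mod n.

160

611 − 1 = 610 = 2^1 · 305, so d = 305.
10^1 ≡ 10 (mod 611)
10^2 ≡ 10^2 = 100 ≡ 100 (mod 611)
10^4 ≡ 100^2 = 10000 ≡ 224 (mod 611)
10^8 ≡ 224^2 = 50176 ≡ 74 (mod 611)
10^16 ≡ 74^2 = 5476 ≡ 588 (mod 611)
10^32 ≡ 588^2 = 345744 ≡ 529 (mod 611)
10^64 ≡ 529^2 = 279841 ≡ 3 (mod 611)
10^128 ≡ 3^2 = 9 ≡ 9 (mod 611)
10^256 ≡ 9^2 = 81 ≡ 81 (mod 611)
305 = 256 + 32 + 16 + 1 in binary powers of 2.
So 10^305 ≡ 81 · 529 · 588 · 10 ≡ 160 (mod 611).
Squaring chain: 160; never reaches −1, so base 10 is a Miller–Rabin witness that 611 is composite.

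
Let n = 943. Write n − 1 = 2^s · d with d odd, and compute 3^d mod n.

943 − 1 = 942 = 2^1 · 471, so d = 471.
3^1 ≡ 3 (mod 943)
3^2 ≡ 3^2 = 9 ≡ 9 (mod 943)
3^4 ≡ 9^2 = 81 ≡ 81 (mod 943)
3^8 ≡ 81^2 = 6561 ≡ 903 (mod 943)
3^16 ≡ 903^2 = 815409 ≡ 657 (mod 943)
3^32 ≡ 657^2 = 431649 ≡ 698 (mod 943)
3^64 ≡ 698^2 = 487204 ≡ 616 (mod 943)
3^128 ≡ 616^2 = 379456 ≡ 370 (mod 943)
3^256 ≡ 370^2 = 136900 ≡ 165 (mod 943)
471 = 256 + 128 + 64 + 16 + 4 + 2 + 1 in binary powers of 2.
So 3^471 ≡ 165 · 370 · 616 · 657 · 81 · 9 · 3 ≡ 547 (mod 943).
Squaring chain: 547; never reaches −1, so base 3 is a Miller–Rabin witness that 943 is composite.

547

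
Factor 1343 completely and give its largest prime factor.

1343 = 17 · 79
79 is prime.
So 1343 = 17 · 79; the largest prime factor is 79.

79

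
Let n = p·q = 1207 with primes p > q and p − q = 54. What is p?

71

Since p = q + 54, we have 1207 = q(q + 54), so q² + 54q − 1207 = 0.
Discriminant: 54² + 4·1207 = 2916 + 4828 = 7744; √7744 = 88.
q = (−54 + 88)/2 = 17, and p = q + 54 = 71.
Check: 17 · 71 = 1207.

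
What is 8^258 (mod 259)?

36

8^1 ≡ 8 (mod 259)
8^2 ≡ 8^2 = 64 ≡ 64 (mod 259)
8^4 ≡ 64^2 = 4096 ≡ 211 (mod 259)
8^8 ≡ 211^2 = 44521 ≡ 232 (mod 259)
8^16 ≡ 232^2 = 53824 ≡ 211 (mod 259)
8^32 ≡ 211^2 = 44521 ≡ 232 (mod 259)
8^64 ≡ 232^2 = 53824 ≡ 211 (mod 259)
8^128 ≡ 211^2 = 44521 ≡ 232 (mod 259)
8^256 ≡ 232^2 = 53824 ≡ 211 (mod 259)
258 = 256 + 2 in binary powers of 2.
So 8^258 ≡ 211 · 64 ≡ 36 (mod 259).
Since 36 ≠ 1, base 8 is a Fermat witness: 259 is composite.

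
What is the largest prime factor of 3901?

3901 = 47 · 83
83 is prime.
So 3901 = 47 · 83; the largest prime factor is 83.

83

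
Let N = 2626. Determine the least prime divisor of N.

2626 is even: 2 divides it.

2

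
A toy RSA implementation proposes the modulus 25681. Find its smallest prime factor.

61

25681 is odd.
Digit sum 22, not divisible by 3.
Ends in 1: not divisible by 5.
7: 25681 = 7·3668 + 5
11: 25681 = 11·2334 + 7
13: 25681 = 13·1975 + 6
17: 25681 = 17·1510 + 11
19: 25681 = 19·1351 + 12
23: 25681 = 23·1116 + 13
29: 25681 = 29·885 + 16
31: 25681 = 31·828 + 13
37: 25681 = 37·694 + 3
41: 25681 = 41·626 + 15
43: 25681 = 43·597 + 10
47: 25681 = 47·546 + 19
53: 25681 = 53·484 + 29
59: 25681 = 59·435 + 16
61: 25681 = 61·421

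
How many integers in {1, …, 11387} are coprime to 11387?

11136

Factor: 11387 = 59 · 193.
φ(11387) = (59−1) · (193−1) = 58 · 192 = 11136.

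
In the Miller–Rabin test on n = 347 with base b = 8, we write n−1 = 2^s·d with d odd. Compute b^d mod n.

346

347 − 1 = 346 = 2^1 · 173, so d = 173.
8^1 ≡ 8 (mod 347)
8^2 ≡ 8^2 = 64 ≡ 64 (mod 347)
8^4 ≡ 64^2 = 4096 ≡ 279 (mod 347)
8^8 ≡ 279^2 = 77841 ≡ 113 (mod 347)
8^16 ≡ 113^2 = 12769 ≡ 277 (mod 347)
8^32 ≡ 277^2 = 76729 ≡ 42 (mod 347)
8^64 ≡ 42^2 = 1764 ≡ 29 (mod 347)
8^128 ≡ 29^2 = 841 ≡ 147 (mod 347)
173 = 128 + 32 + 8 + 4 + 1 in binary powers of 2.
So 8^173 ≡ 147 · 42 · 113 · 279 · 8 ≡ 346 (mod 347).
Since 8^d ≡ 346 (mod 347), base 8 does not prove 347 composite.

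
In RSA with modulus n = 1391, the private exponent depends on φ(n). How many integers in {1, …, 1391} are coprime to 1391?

Factor: 1391 = 13 · 107.
φ(1391) = (13−1) · (107−1) = 12 · 106 = 1272.

1272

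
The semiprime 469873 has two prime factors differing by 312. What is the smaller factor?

547

Since p = q + 312, we have 469873 = q(q + 312), so q² + 312q − 469873 = 0.
Discriminant: 312² + 4·469873 = 97344 + 1879492 = 1976836; √1976836 = 1406.
q = (−312 + 1406)/2 = 547, and p = q + 312 = 859.
Check: 547 · 859 = 469873.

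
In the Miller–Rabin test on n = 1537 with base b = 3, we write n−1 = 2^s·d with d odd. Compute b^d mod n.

27

1537 − 1 = 1536 = 2^9 · 3, so d = 3.
3^1 ≡ 3 (mod 1537)
3^2 ≡ 3^2 = 9 ≡ 9 (mod 1537)
3 = 2 + 1 in binary powers of 2.
So 3^3 ≡ 9 · 3 ≡ 27 (mod 1537).
Squaring chain: 27 → 729 → 1176 → 1213 → 460 → 1031 → 894 → 1533 → 16; never reaches −1, so base 3 is a Miller–Rabin witness that 1537 is composite.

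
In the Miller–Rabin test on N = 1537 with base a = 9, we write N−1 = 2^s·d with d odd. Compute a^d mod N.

729

1537 − 1 = 1536 = 2^9 · 3, so d = 3.
9^1 ≡ 9 (mod 1537)
9^2 ≡ 9^2 = 81 ≡ 81 (mod 1537)
3 = 2 + 1 in binary powers of 2.
So 9^3 ≡ 81 · 9 ≡ 729 (mod 1537).
Squaring chain: 729 → 1176 → 1213 → 460 → 1031 → 894 → 1533 → 16 → 256; never reaches −1, so base 9 is a Miller–Rabin witness that 1537 is composite.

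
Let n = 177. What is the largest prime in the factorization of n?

177 = 3 · 59
59 is prime.
So 177 = 3 · 59; the largest prime factor is 59.

59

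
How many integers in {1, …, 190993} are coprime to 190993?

Factor: 190993 = 11 · 97 · 179.
φ(190993) = (11−1) · (97−1) · (179−1) = 10 · 96 · 178 = 170880.

170880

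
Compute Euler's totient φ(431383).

Factor: 431383 = 37 · 89 · 131.
φ(431383) = (37−1) · (89−1) · (131−1) = 36 · 88 · 130 = 411840.

411840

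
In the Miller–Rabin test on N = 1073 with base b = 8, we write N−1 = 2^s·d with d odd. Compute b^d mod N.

177

1073 − 1 = 1072 = 2^4 · 67, so d = 67.
8^1 ≡ 8 (mod 1073)
8^2 ≡ 8^2 = 64 ≡ 64 (mod 1073)
8^4 ≡ 64^2 = 4096 ≡ 877 (mod 1073)
8^8 ≡ 877^2 = 769129 ≡ 861 (mod 1073)
8^16 ≡ 861^2 = 741321 ≡ 951 (mod 1073)
8^32 ≡ 951^2 = 904401 ≡ 935 (mod 1073)
8^64 ≡ 935^2 = 874225 ≡ 803 (mod 1073)
67 = 64 + 2 + 1 in binary powers of 2.
So 8^67 ≡ 803 · 64 · 8 ≡ 177 (mod 1073).
Squaring chain: 177 → 212 → 951 → 935; never reaches −1, so base 8 is a Miller–Rabin witness that 1073 is composite.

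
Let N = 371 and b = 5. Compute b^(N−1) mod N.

5^1 ≡ 5 (mod 371)
5^2 ≡ 5^2 = 25 ≡ 25 (mod 371)
5^4 ≡ 25^2 = 625 ≡ 254 (mod 371)
5^8 ≡ 254^2 = 64516 ≡ 333 (mod 371)
5^16 ≡ 333^2 = 110889 ≡ 331 (mod 371)
5^32 ≡ 331^2 = 109561 ≡ 116 (mod 371)
5^64 ≡ 116^2 = 13456 ≡ 100 (mod 371)
5^128 ≡ 100^2 = 10000 ≡ 354 (mod 371)
5^256 ≡ 354^2 = 125316 ≡ 289 (mod 371)
370 = 256 + 64 + 32 + 16 + 2 in binary powers of 2.
So 5^370 ≡ 289 · 100 · 116 · 331 · 25 ≡ 149 (mod 371).
Since 149 ≠ 1, base 5 is a Fermat witness: 371 is composite.

149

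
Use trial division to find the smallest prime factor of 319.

11

319 is odd.
Digit sum 13, not divisible by 3.
Ends in 9: not divisible by 5.
7: 319 = 7·45 + 4
11: 319 = 11·29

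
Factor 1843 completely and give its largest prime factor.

97

1843 = 19 · 97
97 is prime.
So 1843 = 19 · 97; the largest prime factor is 97.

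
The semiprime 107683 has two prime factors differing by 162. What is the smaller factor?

257

Since p = q + 162, we have 107683 = q(q + 162), so q² + 162q − 107683 = 0.
Discriminant: 162² + 4·107683 = 26244 + 430732 = 456976; √456976 = 676.
q = (−162 + 676)/2 = 257, and p = q + 162 = 419.
Check: 257 · 419 = 107683.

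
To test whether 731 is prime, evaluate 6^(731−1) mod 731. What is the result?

49

6^1 ≡ 6 (mod 731)
6^2 ≡ 6^2 = 36 ≡ 36 (mod 731)
6^4 ≡ 36^2 = 1296 ≡ 565 (mod 731)
6^8 ≡ 565^2 = 319225 ≡ 509 (mod 731)
6^16 ≡ 509^2 = 259081 ≡ 307 (mod 731)
6^32 ≡ 307^2 = 94249 ≡ 681 (mod 731)
6^64 ≡ 681^2 = 463761 ≡ 307 (mod 731)
6^128 ≡ 307^2 = 94249 ≡ 681 (mod 731)
6^256 ≡ 681^2 = 463761 ≡ 307 (mod 731)
6^512 ≡ 307^2 = 94249 ≡ 681 (mod 731)
730 = 512 + 128 + 64 + 16 + 8 + 2 in binary powers of 2.
So 6^730 ≡ 681 · 681 · 307 · 307 · 509 · 36 ≡ 49 (mod 731).
Since 49 ≠ 1, base 6 is a Fermat witness: 731 is composite.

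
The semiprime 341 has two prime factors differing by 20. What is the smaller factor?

11

Since p = q + 20, we have 341 = q(q + 20), so q² + 20q − 341 = 0.
Discriminant: 20² + 4·341 = 400 + 1364 = 1764; √1764 = 42.
q = (−20 + 42)/2 = 11, and p = q + 20 = 31.
Check: 11 · 31 = 341.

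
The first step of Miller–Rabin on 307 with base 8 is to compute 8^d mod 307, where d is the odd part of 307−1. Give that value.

306

307 − 1 = 306 = 2^1 · 153, so d = 153.
8^1 ≡ 8 (mod 307)
8^2 ≡ 8^2 = 64 ≡ 64 (mod 307)
8^4 ≡ 64^2 = 4096 ≡ 105 (mod 307)
8^8 ≡ 105^2 = 11025 ≡ 280 (mod 307)
8^16 ≡ 280^2 = 78400 ≡ 115 (mod 307)
8^32 ≡ 115^2 = 13225 ≡ 24 (mod 307)
8^64 ≡ 24^2 = 576 ≡ 269 (mod 307)
8^128 ≡ 269^2 = 72361 ≡ 216 (mod 307)
153 = 128 + 16 + 8 + 1 in binary powers of 2.
So 8^153 ≡ 216 · 115 · 280 · 8 ≡ 306 (mod 307).
Since 8^d ≡ 306 (mod 307), base 8 does not prove 307 composite.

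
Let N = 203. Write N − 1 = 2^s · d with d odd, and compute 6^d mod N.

13

203 − 1 = 202 = 2^1 · 101, so d = 101.
6^1 ≡ 6 (mod 203)
6^2 ≡ 6^2 = 36 ≡ 36 (mod 203)
6^4 ≡ 36^2 = 1296 ≡ 78 (mod 203)
6^8 ≡ 78^2 = 6084 ≡ 197 (mod 203)
6^16 ≡ 197^2 = 38809 ≡ 36 (mod 203)
6^32 ≡ 36^2 = 1296 ≡ 78 (mod 203)
6^64 ≡ 78^2 = 6084 ≡ 197 (mod 203)
101 = 64 + 32 + 4 + 1 in binary powers of 2.
So 6^101 ≡ 197 · 78 · 78 · 6 ≡ 13 (mod 203).
Squaring chain: 13; never reaches −1, so base 6 is a Miller–Rabin witness that 203 is composite.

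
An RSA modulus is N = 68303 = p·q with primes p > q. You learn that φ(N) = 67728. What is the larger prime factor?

409

φ(n) = (p−1)(q−1) = n − (p+q) + 1, so p + q = 68303 − 67728 + 1 = 576.
p and q are the roots of t² − 576t + 68303 = 0.
Discriminant: 576² − 4·68303 = 331776 − 273212 = 58564; √58564 = 242.
q = (576 − 242)/2 = 167, p = (576 + 242)/2 = 409.
Check: 167 · 409 = 68303.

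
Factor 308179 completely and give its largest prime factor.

83

308179 = 47 · 6557
6557 = 79 · 83
83 is prime.
So 308179 = 47 · 79 · 83; the largest prime factor is 83.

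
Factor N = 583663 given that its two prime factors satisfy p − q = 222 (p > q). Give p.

Since p = q + 222, we have 583663 = q(q + 222), so q² + 222q − 583663 = 0.
Discriminant: 222² + 4·583663 = 49284 + 2334652 = 2383936; √2383936 = 1544.
q = (−222 + 1544)/2 = 661, and p = q + 222 = 883.
Check: 661 · 883 = 583663.

883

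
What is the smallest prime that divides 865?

5

865 is odd.
Digit sum 19, not divisible by 3.
Ends in 5: divisible by 5.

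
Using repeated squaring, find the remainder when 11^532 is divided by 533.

11^1 ≡ 11 (mod 533)
11^2 ≡ 11^2 = 121 ≡ 121 (mod 533)
11^4 ≡ 121^2 = 14641 ≡ 250 (mod 533)
11^8 ≡ 250^2 = 62500 ≡ 139 (mod 533)
11^16 ≡ 139^2 = 19321 ≡ 133 (mod 533)
11^32 ≡ 133^2 = 17689 ≡ 100 (mod 533)
11^64 ≡ 100^2 = 10000 ≡ 406 (mod 533)
11^128 ≡ 406^2 = 164836 ≡ 139 (mod 533)
11^256 ≡ 139^2 = 19321 ≡ 133 (mod 533)
11^512 ≡ 133^2 = 17689 ≡ 100 (mod 533)
532 = 512 + 16 + 4 in binary powers of 2.
So 11^532 ≡ 100 · 133 · 250 ≡ 146 (mod 533).
Since 146 ≠ 1, base 11 is a Fermat witness: 533 is composite.

146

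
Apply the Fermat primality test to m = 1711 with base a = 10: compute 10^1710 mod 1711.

1115

10^1 ≡ 10 (mod 1711)
10^2 ≡ 10^2 = 100 ≡ 100 (mod 1711)
10^4 ≡ 100^2 = 10000 ≡ 1445 (mod 1711)
10^8 ≡ 1445^2 = 2088025 ≡ 605 (mod 1711)
10^16 ≡ 605^2 = 366025 ≡ 1582 (mod 1711)
10^32 ≡ 1582^2 = 2502724 ≡ 1242 (mod 1711)
10^64 ≡ 1242^2 = 1542564 ≡ 953 (mod 1711)
10^128 ≡ 953^2 = 908209 ≡ 1379 (mod 1711)
10^256 ≡ 1379^2 = 1901641 ≡ 720 (mod 1711)
10^512 ≡ 720^2 = 518400 ≡ 1678 (mod 1711)
10^1024 ≡ 1678^2 = 2815684 ≡ 1089 (mod 1711)
1710 = 1024 + 512 + 128 + 32 + 8 + 4 + 2 in binary powers of 2.
So 10^1710 ≡ 1089 · 1678 · 1379 · 1242 · 605 · 1445 · 100 ≡ 1115 (mod 1711).
Since 1115 ≠ 1, base 10 is a Fermat witness: 1711 is composite.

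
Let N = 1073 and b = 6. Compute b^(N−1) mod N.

371

6^1 ≡ 6 (mod 1073)
6^2 ≡ 6^2 = 36 ≡ 36 (mod 1073)
6^4 ≡ 36^2 = 1296 ≡ 223 (mod 1073)
6^8 ≡ 223^2 = 49729 ≡ 371 (mod 1073)
6^16 ≡ 371^2 = 137641 ≡ 297 (mod 1073)
6^32 ≡ 297^2 = 88209 ≡ 223 (mod 1073)
6^64 ≡ 223^2 = 49729 ≡ 371 (mod 1073)
6^128 ≡ 371^2 = 137641 ≡ 297 (mod 1073)
6^256 ≡ 297^2 = 88209 ≡ 223 (mod 1073)
6^512 ≡ 223^2 = 49729 ≡ 371 (mod 1073)
6^1024 ≡ 371^2 = 137641 ≡ 297 (mod 1073)
1072 = 1024 + 32 + 16 in binary powers of 2.
So 6^1072 ≡ 297 · 223 · 297 ≡ 371 (mod 1073).
Since 371 ≠ 1, base 6 is a Fermat witness: 1073 is composite.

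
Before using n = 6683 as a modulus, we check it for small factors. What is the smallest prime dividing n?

41

6683 is odd.
Digit sum 23, not divisible by 3.
Ends in 3: not divisible by 5.
7: 6683 = 7·954 + 5
11: 6683 = 11·607 + 6
13: 6683 = 13·514 + 1
17: 6683 = 17·393 + 2
19: 6683 = 19·351 + 14
23: 6683 = 23·290 + 13
29: 6683 = 29·230 + 13
31: 6683 = 31·215 + 18
37: 6683 = 37·180 + 23
41: 6683 = 41·163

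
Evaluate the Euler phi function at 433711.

Factor: 433711 = 23 · 109 · 173.
φ(433711) = (23−1) · (109−1) · (173−1) = 22 · 108 · 172 = 408672.

408672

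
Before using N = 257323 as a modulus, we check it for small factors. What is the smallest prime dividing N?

257323 is odd.
Digit sum 22, not divisible by 3.
Ends in 3: not divisible by 5.
7: 257323 = 7·36760 + 3
11: 257323 = 11·23393

11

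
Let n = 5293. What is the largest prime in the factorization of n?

5293 = 67 · 79
79 is prime.
So 5293 = 67 · 79; the largest prime factor is 79.

79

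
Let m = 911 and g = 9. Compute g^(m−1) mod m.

1

9^1 ≡ 9 (mod 911)
9^2 ≡ 9^2 = 81 ≡ 81 (mod 911)
9^4 ≡ 81^2 = 6561 ≡ 184 (mod 911)
9^8 ≡ 184^2 = 33856 ≡ 149 (mod 911)
9^16 ≡ 149^2 = 22201 ≡ 337 (mod 911)
9^32 ≡ 337^2 = 113569 ≡ 605 (mod 911)
9^64 ≡ 605^2 = 366025 ≡ 714 (mod 911)
9^128 ≡ 714^2 = 509796 ≡ 547 (mod 911)
9^256 ≡ 547^2 = 299209 ≡ 401 (mod 911)
9^512 ≡ 401^2 = 160801 ≡ 465 (mod 911)
910 = 512 + 256 + 128 + 8 + 4 + 2 in binary powers of 2.
So 9^910 ≡ 465 · 401 · 547 · 149 · 184 · 81 ≡ 1 (mod 911).
Since the result is 1, base 9 gives no evidence that 911 is composite.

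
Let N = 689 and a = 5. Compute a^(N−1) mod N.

5^1 ≡ 5 (mod 689)
5^2 ≡ 5^2 = 25 ≡ 25 (mod 689)
5^4 ≡ 25^2 = 625 ≡ 625 (mod 689)
5^8 ≡ 625^2 = 390625 ≡ 651 (mod 689)
5^16 ≡ 651^2 = 423801 ≡ 66 (mod 689)
5^32 ≡ 66^2 = 4356 ≡ 222 (mod 689)
5^64 ≡ 222^2 = 49284 ≡ 365 (mod 689)
5^128 ≡ 365^2 = 133225 ≡ 248 (mod 689)
5^256 ≡ 248^2 = 61504 ≡ 183 (mod 689)
5^512 ≡ 183^2 = 33489 ≡ 417 (mod 689)
688 = 512 + 128 + 32 + 16 in binary powers of 2.
So 5^688 ≡ 417 · 248 · 222 · 66 ≡ 365 (mod 689).
Since 365 ≠ 1, base 5 is a Fermat witness: 689 is composite.

365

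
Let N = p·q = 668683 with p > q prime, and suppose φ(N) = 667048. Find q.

797

φ(n) = (p−1)(q−1) = n − (p+q) + 1, so p + q = 668683 − 667048 + 1 = 1636.
p and q are the roots of t² − 1636t + 668683 = 0.
Discriminant: 1636² − 4·668683 = 2676496 − 2674732 = 1764; √1764 = 42.
q = (1636 − 42)/2 = 797, p = (1636 + 42)/2 = 839.
Check: 797 · 839 = 668683.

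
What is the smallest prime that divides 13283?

37

13283 is odd.
Digit sum 17, not divisible by 3.
Ends in 3: not divisible by 5.
7: 13283 = 7·1897 + 4
11: 13283 = 11·1207 + 6
13: 13283 = 13·1021 + 10
17: 13283 = 17·781 + 6
19: 13283 = 19·699 + 2
23: 13283 = 23·577 + 12
29: 13283 = 29·458 + 1
31: 13283 = 31·428 + 15
37: 13283 = 37·359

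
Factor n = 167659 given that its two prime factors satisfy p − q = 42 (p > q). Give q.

389

Since p = q + 42, we have 167659 = q(q + 42), so q² + 42q − 167659 = 0.
Discriminant: 42² + 4·167659 = 1764 + 670636 = 672400; √672400 = 820.
q = (−42 + 820)/2 = 389, and p = q + 42 = 431.
Check: 389 · 431 = 167659.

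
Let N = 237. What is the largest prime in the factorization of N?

79

237 = 3 · 79
79 is prime.
So 237 = 3 · 79; the largest prime factor is 79.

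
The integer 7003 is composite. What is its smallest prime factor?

47

7003 is odd.
Digit sum 10, not divisible by 3.
Ends in 3: not divisible by 5.
7: 7003 = 7·1000 + 3
11: 7003 = 11·636 + 7
13: 7003 = 13·538 + 9
17: 7003 = 17·411 + 16
19: 7003 = 19·368 + 11
23: 7003 = 23·304 + 11
29: 7003 = 29·241 + 14
31: 7003 = 31·225 + 28
37: 7003 = 37·189 + 10
41: 7003 = 41·170 + 33
43: 7003 = 43·162 + 37
47: 7003 = 47·149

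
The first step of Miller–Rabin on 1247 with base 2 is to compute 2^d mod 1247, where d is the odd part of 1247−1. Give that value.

128

1247 − 1 = 1246 = 2^1 · 623, so d = 623.
2^1 ≡ 2 (mod 1247)
2^2 ≡ 2^2 = 4 ≡ 4 (mod 1247)
2^4 ≡ 4^2 = 16 ≡ 16 (mod 1247)
2^8 ≡ 16^2 = 256 ≡ 256 (mod 1247)
2^16 ≡ 256^2 = 65536 ≡ 692 (mod 1247)
2^32 ≡ 692^2 = 478864 ≡ 16 (mod 1247)
2^64 ≡ 16^2 = 256 ≡ 256 (mod 1247)
2^128 ≡ 256^2 = 65536 ≡ 692 (mod 1247)
2^256 ≡ 692^2 = 478864 ≡ 16 (mod 1247)
2^512 ≡ 16^2 = 256 ≡ 256 (mod 1247)
623 = 512 + 64 + 32 + 8 + 4 + 2 + 1 in binary powers of 2.
So 2^623 ≡ 256 · 256 · 16 · 256 · 16 · 4 · 2 ≡ 128 (mod 1247).
Squaring chain: 128; never reaches −1, so base 2 is a Miller–Rabin witness that 1247 is composite.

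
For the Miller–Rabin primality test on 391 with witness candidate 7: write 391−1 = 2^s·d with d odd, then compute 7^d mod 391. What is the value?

391 − 1 = 390 = 2^1 · 195, so d = 195.
7^1 ≡ 7 (mod 391)
7^2 ≡ 7^2 = 49 ≡ 49 (mod 391)
7^4 ≡ 49^2 = 2401 ≡ 55 (mod 391)
7^8 ≡ 55^2 = 3025 ≡ 288 (mod 391)
7^16 ≡ 288^2 = 82944 ≡ 52 (mod 391)
7^32 ≡ 52^2 = 2704 ≡ 358 (mod 391)
7^64 ≡ 358^2 = 128164 ≡ 307 (mod 391)
7^128 ≡ 307^2 = 94249 ≡ 18 (mod 391)
195 = 128 + 64 + 2 + 1 in binary powers of 2.
So 7^195 ≡ 18 · 307 · 49 · 7 ≡ 241 (mod 391).
Squaring chain: 241; never reaches −1, so base 7 is a Miller–Rabin witness that 391 is composite.

241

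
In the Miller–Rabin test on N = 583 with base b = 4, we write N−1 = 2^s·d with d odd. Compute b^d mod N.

583 − 1 = 582 = 2^1 · 291, so d = 291.
4^1 ≡ 4 (mod 583)
4^2 ≡ 4^2 = 16 ≡ 16 (mod 583)
4^4 ≡ 16^2 = 256 ≡ 256 (mod 583)
4^8 ≡ 256^2 = 65536 ≡ 240 (mod 583)
4^16 ≡ 240^2 = 57600 ≡ 466 (mod 583)
4^32 ≡ 466^2 = 217156 ≡ 280 (mod 583)
4^64 ≡ 280^2 = 78400 ≡ 278 (mod 583)
4^128 ≡ 278^2 = 77284 ≡ 328 (mod 583)
4^256 ≡ 328^2 = 107584 ≡ 312 (mod 583)
291 = 256 + 32 + 2 + 1 in binary powers of 2.
So 4^291 ≡ 312 · 280 · 16 · 4 ≡ 70 (mod 583).
Squaring chain: 70; never reaches −1, so base 4 is a Miller–Rabin witness that 583 is composite.

70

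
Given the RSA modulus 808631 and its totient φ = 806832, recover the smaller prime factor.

φ(n) = (p−1)(q−1) = n − (p+q) + 1, so p + q = 808631 − 806832 + 1 = 1800.
p and q are the roots of t² − 1800t + 808631 = 0.
Discriminant: 1800² − 4·808631 = 3240000 − 3234524 = 5476; √5476 = 74.
q = (1800 − 74)/2 = 863, p = (1800 + 74)/2 = 937.
Check: 863 · 937 = 808631.

863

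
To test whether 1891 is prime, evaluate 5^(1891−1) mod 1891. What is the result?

5^1 ≡ 5 (mod 1891)
5^2 ≡ 5^2 = 25 ≡ 25 (mod 1891)
5^4 ≡ 25^2 = 625 ≡ 625 (mod 1891)
5^8 ≡ 625^2 = 390625 ≡ 1079 (mod 1891)
5^16 ≡ 1079^2 = 1164241 ≡ 1276 (mod 1891)
5^32 ≡ 1276^2 = 1628176 ≡ 25 (mod 1891)
5^64 ≡ 25^2 = 625 ≡ 625 (mod 1891)
5^128 ≡ 625^2 = 390625 ≡ 1079 (mod 1891)
5^256 ≡ 1079^2 = 1164241 ≡ 1276 (mod 1891)
5^512 ≡ 1276^2 = 1628176 ≡ 25 (mod 1891)
5^1024 ≡ 25^2 = 625 ≡ 625 (mod 1891)
1890 = 1024 + 512 + 256 + 64 + 32 + 2 in binary powers of 2.
So 5^1890 ≡ 625 · 25 · 1276 · 625 · 25 · 25 ≡ 1 (mod 1891).
Since the result is 1, base 5 gives no evidence that 1891 is composite.

1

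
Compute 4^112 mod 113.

4^1 ≡ 4 (mod 113)
4^2 ≡ 4^2 = 16 ≡ 16 (mod 113)
4^4 ≡ 16^2 = 256 ≡ 30 (mod 113)
4^8 ≡ 30^2 = 900 ≡ 109 (mod 113)
4^16 ≡ 109^2 = 11881 ≡ 16 (mod 113)
4^32 ≡ 16^2 = 256 ≡ 30 (mod 113)
4^64 ≡ 30^2 = 900 ≡ 109 (mod 113)
112 = 64 + 32 + 16 in binary powers of 2.
So 4^112 ≡ 109 · 30 · 16 ≡ 1 (mod 113).
Since the result is 1, base 4 gives no evidence that 113 is composite.

1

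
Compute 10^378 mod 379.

1

10^1 ≡ 10 (mod 379)
10^2 ≡ 10^2 = 100 ≡ 100 (mod 379)
10^4 ≡ 100^2 = 10000 ≡ 146 (mod 379)
10^8 ≡ 146^2 = 21316 ≡ 92 (mod 379)
10^16 ≡ 92^2 = 8464 ≡ 126 (mod 379)
10^32 ≡ 126^2 = 15876 ≡ 337 (mod 379)
10^64 ≡ 337^2 = 113569 ≡ 248 (mod 379)
10^128 ≡ 248^2 = 61504 ≡ 106 (mod 379)
10^256 ≡ 106^2 = 11236 ≡ 245 (mod 379)
378 = 256 + 64 + 32 + 16 + 8 + 2 in binary powers of 2.
So 10^378 ≡ 245 · 248 · 337 · 126 · 92 · 100 ≡ 1 (mod 379).
Since the result is 1, base 10 gives no evidence that 379 is composite.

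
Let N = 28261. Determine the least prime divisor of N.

28261 is odd.
Digit sum 19, not divisible by 3.
Ends in 1: not divisible by 5.
7: 28261 = 7·4037 + 2
11: 28261 = 11·2569 + 2
13: 28261 = 13·2173 + 12
17: 28261 = 17·1662 + 7
19: 28261 = 19·1487 + 8
23: 28261 = 23·1228 + 17
29: 28261 = 29·974 + 15
31: 28261 = 31·911 + 20
37: 28261 = 37·763 + 30
41: 28261 = 41·689 + 12
43: 28261 = 43·657 + 10
47: 28261 = 47·601 + 14
53: 28261 = 53·533 + 12
59: 28261 = 59·479

59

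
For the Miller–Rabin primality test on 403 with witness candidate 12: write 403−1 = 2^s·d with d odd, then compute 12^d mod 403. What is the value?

403 − 1 = 402 = 2^1 · 201, so d = 201.
12^1 ≡ 12 (mod 403)
12^2 ≡ 12^2 = 144 ≡ 144 (mod 403)
12^4 ≡ 144^2 = 20736 ≡ 183 (mod 403)
12^8 ≡ 183^2 = 33489 ≡ 40 (mod 403)
12^16 ≡ 40^2 = 1600 ≡ 391 (mod 403)
12^32 ≡ 391^2 = 152881 ≡ 144 (mod 403)
12^64 ≡ 144^2 = 20736 ≡ 183 (mod 403)
12^128 ≡ 183^2 = 33489 ≡ 40 (mod 403)
201 = 128 + 64 + 8 + 1 in binary powers of 2.
So 12^201 ≡ 40 · 183 · 40 · 12 ≡ 246 (mod 403).
Squaring chain: 246; never reaches −1, so base 12 is a Miller–Rabin witness that 403 is composite.

246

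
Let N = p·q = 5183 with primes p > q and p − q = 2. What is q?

71

Since p = q + 2, we have 5183 = q(q + 2), so q² + 2q − 5183 = 0.
Discriminant: 2² + 4·5183 = 4 + 20732 = 20736; √20736 = 144.
q = (−2 + 144)/2 = 71, and p = q + 2 = 73.
Check: 71 · 73 = 5183.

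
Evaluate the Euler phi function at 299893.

269280

Factor: 299893 = 11 · 137 · 199.
φ(299893) = (11−1) · (137−1) · (199−1) = 10 · 136 · 198 = 269280.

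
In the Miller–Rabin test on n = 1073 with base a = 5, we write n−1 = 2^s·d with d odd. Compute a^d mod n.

1073 − 1 = 1072 = 2^4 · 67, so d = 67.
5^1 ≡ 5 (mod 1073)
5^2 ≡ 5^2 = 25 ≡ 25 (mod 1073)
5^4 ≡ 25^2 = 625 ≡ 625 (mod 1073)
5^8 ≡ 625^2 = 390625 ≡ 53 (mod 1073)
5^16 ≡ 53^2 = 2809 ≡ 663 (mod 1073)
5^32 ≡ 663^2 = 439569 ≡ 712 (mod 1073)
5^64 ≡ 712^2 = 506944 ≡ 488 (mod 1073)
67 = 64 + 2 + 1 in binary powers of 2.
So 5^67 ≡ 488 · 25 · 5 ≡ 912 (mod 1073).
Squaring chain: 912 → 169 → 663 → 712; never reaches −1, so base 5 is a Miller–Rabin witness that 1073 is composite.

912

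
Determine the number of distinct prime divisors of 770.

4

770 = 2 · 385
385 = 5 · 77
77 = 7 · 11
770 = 2 · 5 · 7 · 11, which has 4 distinct prime factors.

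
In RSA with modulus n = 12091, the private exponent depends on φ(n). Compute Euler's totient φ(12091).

Factor: 12091 = 107 · 113.
φ(12091) = (107−1) · (113−1) = 106 · 112 = 11872.

11872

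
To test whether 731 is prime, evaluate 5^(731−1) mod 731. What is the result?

5^1 ≡ 5 (mod 731)
5^2 ≡ 5^2 = 25 ≡ 25 (mod 731)
5^4 ≡ 25^2 = 625 ≡ 625 (mod 731)
5^8 ≡ 625^2 = 390625 ≡ 271 (mod 731)
5^16 ≡ 271^2 = 73441 ≡ 341 (mod 731)
5^32 ≡ 341^2 = 116281 ≡ 52 (mod 731)
5^64 ≡ 52^2 = 2704 ≡ 511 (mod 731)
5^128 ≡ 511^2 = 261121 ≡ 154 (mod 731)
5^256 ≡ 154^2 = 23716 ≡ 324 (mod 731)
5^512 ≡ 324^2 = 104976 ≡ 443 (mod 731)
730 = 512 + 128 + 64 + 16 + 8 + 2 in binary powers of 2.
So 5^730 ≡ 443 · 154 · 511 · 341 · 271 · 25 ≡ 298 (mod 731).
Since 298 ≠ 1, base 5 is a Fermat witness: 731 is composite.

298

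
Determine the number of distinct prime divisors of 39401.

2

39401 = 31^2 · 41
39401 = 31^2 · 41, which has 2 distinct prime factors.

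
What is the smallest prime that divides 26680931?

26680931 is odd.
Digit sum 35, not divisible by 3.
Ends in 1: not divisible by 5.
7: 26680931 = 7·3811561 + 4
11: 26680931 = 11·2425539 + 2
13: 26680931 = 13·2052379 + 4
17: 26680931 = 17·1569466 + 9
19: 26680931 = 19·1404259 + 10
23: 26680931 = 23·1160040 + 11
29: 26680931 = 29·920032 + 3
31: 26680931 = 31·860675 + 6
37: 26680931 = 37·721106 + 9
41: 26680931 = 41·650754 + 17
43: 26680931 = 43·620486 + 33
47: 26680931 = 47·567679 + 18
53: 26680931 = 53·503413 + 42
59: 26680931 = 59·452219 + 10
61: 26680931 = 61·437392 + 19
67: 26680931 = 67·398222 + 57
71: 26680931 = 71·375787 + 54
73: 26680931 = 73·365492 + 15
79: 26680931 = 79·337733 + 24
83: 26680931 = 83·321457

83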